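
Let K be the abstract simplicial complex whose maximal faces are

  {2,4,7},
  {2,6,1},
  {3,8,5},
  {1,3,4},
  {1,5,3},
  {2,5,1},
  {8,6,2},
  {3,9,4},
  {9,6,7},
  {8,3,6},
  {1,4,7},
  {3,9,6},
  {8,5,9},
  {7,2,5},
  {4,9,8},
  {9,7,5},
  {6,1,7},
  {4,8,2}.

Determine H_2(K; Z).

H_2 = 0.

Fix the vertex order 1 < 2 < 3 < 4 < 5 < 6 < 7 < 8 < 9 and write every simplex with vertices in increasing order. Then dim K = 2 and the simplices of K are:

  0-simplices (9): [1], [2], [3], [4], [5], [6], [7], [8], [9]
  1-simplices (27): (27 of them)
  2-simplices (18): [1,2,5], [1,2,6], [1,3,4], [1,3,5], [1,4,7], [1,6,7], [2,4,7], [2,4,8], [2,5,7], [2,6,8], [3,4,9], [3,5,8], [3,6,8], [3,6,9], [4,8,9], [5,7,9], [5,8,9], [6,7,9]

so the chain groups are C_0 ≅ Z^9, C_1 ≅ Z^27, C_2 ≅ Z^18.

The boundary map ∂_1: C_1 → C_0 is given by ∂[p,q] = [q] − [p]. For instance
  ∂[1,3] = [3] − [1].
This gives a 9×27 integer matrix of rank 8; reducing to Smith normal form yields diagonal entries (1,1,1,1,1,1,1,1).

The boundary map ∂_2: C_2 → C_1 acts by ∂[p,q,r] = [q,r] − [p,r] + [p,q]. For instance
  ∂[1,2,6] = [2,6] − [1,6] + [1,2],
  ∂[4,8,9] = [8,9] − [4,9] + [4,8].
The 27×18 boundary matrix has rank 18 and Smith normal form diag(1,1,1,1,1,1,1,1,1,1,1,1,1,1,1,1,1,2).

Reading off H_k = ker ∂_k / im ∂_{k+1}:

  H_2: rank ker ∂_2 − rank ∂_3 = (18 − 18) − 0 = 0, and there is no ∂_3, so H_2 ≅ 0.

(K is a triangulation of the Klein bottle.)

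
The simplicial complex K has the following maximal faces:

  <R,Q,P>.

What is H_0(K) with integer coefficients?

H_0 ≅ Z.

Take the total order P < Q < R on the vertex set. Then K (dimension 2) consists of the simplices:

  0-simplices (3): P, Q, R
  1-simplices (3): PQ, PR, QR
  2-simplices (1): PQR

giving chain groups C_0 ≅ Z^3, C_1 ≅ Z^3, C_2 ≅ Z^1.

The boundary map ∂_1: C_1 → C_0 sends each edge [p,q] (with p < q) to q − p.
The 3×3 boundary matrix has rank 2 and Smith normal form diag(1,1).

∂_2: C_2 → C_1 sends each 2-simplex [p,q,r] to [q,r] − [p,r] + [p,q]. For instance
  ∂PQR = QR − PR + PQ.
The 3×1 boundary matrix has rank 1 and Smith normal form diag(1).

Computing H_k = (kernel of ∂_k) / (image of ∂_{k+1}):

  H_0: rank C_0 − rank ∂_1 = 3 − 2 = 1, and the invariant factors of ∂_1 are all 1, so H_0 = Z.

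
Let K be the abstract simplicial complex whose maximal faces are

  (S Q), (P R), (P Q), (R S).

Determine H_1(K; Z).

H_1 ≅ Z.

Fix the vertex order P < Q < R < S and write every simplex with vertices in increasing order. Then dim K = 1 and the simplices of K are:

  0-simplices (4): P, Q, R, S
  1-simplices (4): PQ, PR, QS, RS

giving chain groups C_0 ≅ Z^4, C_1 ≅ Z^4.

Boundary ∂_1: C_1 → C_0 sends each edge [p,q] (with p < q) to q − p.
As a 4×4 matrix over Z this has rank 3, with invariant factors (1,1,1).

Computing H_k = (kernel of ∂_k) / (image of ∂_{k+1}):

  H_1: rank ker ∂_1 − rank ∂_2 = (4 − 3) − 0 = 1, and there is no ∂_2, so H_1 = Z.

(K is a triangulation of the circle S^1.)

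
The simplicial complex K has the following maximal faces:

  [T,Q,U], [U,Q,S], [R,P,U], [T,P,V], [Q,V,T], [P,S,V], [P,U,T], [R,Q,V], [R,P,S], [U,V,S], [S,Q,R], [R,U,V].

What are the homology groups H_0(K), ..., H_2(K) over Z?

We work with the vertex ordering P < Q < R < S < T < U < V. The simplices of K, each written with vertices in increasing order, are:

  0-simplices (7): P, Q, R, S, T, U, V
  1-simplices (18): PR, PS, PT, PU, PV, QR, QS, QT, QU, QV, RS, RU, RV, SU, SV, TU, TV, UV
  2-simplices (12): PRS, PRU, PSV, PTU, PTV, QRS, QRV, QSU, QTU, QTV, RUV, SUV

giving chain groups C_0 ≅ Z^7, C_1 ≅ Z^18, C_2 ≅ Z^12.

Boundary ∂_1: C_1 → C_0 sends each edge [p,q] (with p < q) to q − p.
The 7×18 boundary matrix has rank 6 and Smith normal form diag(1,1,1,1,1,1).

The boundary map ∂_2: C_2 → C_1 acts by ∂[p,q,r] = [q,r] − [p,r] + [p,q]. For instance
  ∂PTV = TV − PV + PT,
  ∂QTU = TU − QU + QT.
The 18×12 boundary matrix has rank 12 and Smith normal form diag(1,1,1,1,1,1,1,1,1,1,1,2).

From H_k ≅ ker(∂_k) / im(∂_{k+1}) we obtain:

  H_0: rank C_0 − rank ∂_1 = 7 − 6 = 1, and the invariant factors of ∂_1 are all 1, so H_0 = Z.
  H_1: rank ker ∂_1 − rank ∂_2 = (18 − 6) − 12 = 0, and ∂_2 has invariant factor 2 > 1, so H_1 = Z/2.
  H_2: rank ker ∂_2 − rank ∂_3 = (12 − 12) − 0 = 0, and there is no ∂_3, so H_2 = 0.

H_0 = Z,  H_1 = Z/2,  H_2 = 0.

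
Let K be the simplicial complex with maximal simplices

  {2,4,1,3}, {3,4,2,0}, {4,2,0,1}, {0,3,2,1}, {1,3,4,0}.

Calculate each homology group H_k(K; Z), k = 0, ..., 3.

Fix the vertex order 0 < 1 < 2 < 3 < 4 and write every simplex with vertices in increasing order. Then dim K = 3 and the simplices of K are:

  0-simplices (5): [0], [1], [2], [3], [4]
  1-simplices (10): [0,1], [0,2], [0,3], [0,4], [1,2], [1,3], [1,4], [2,3], [2,4], [3,4]
  2-simplices (10): [0,1,2], [0,1,3], [0,1,4], [0,2,3], [0,2,4], [0,3,4], [1,2,3], [1,2,4], [1,3,4], [2,3,4]
  3-simplices (5): [0,1,2,3], [0,1,2,4], [0,1,3,4], [0,2,3,4], [1,2,3,4]

Hence C_0 ≅ Z^5, C_1 ≅ Z^10, C_2 ≅ Z^10, C_3 ≅ Z^5.

∂_1: C_1 → C_0 maps an edge to its endpoints' difference, ∂[p,q] = q − p.
As a 5×10 matrix over Z this has rank 4, with invariant factors (1,1,1,1).

Boundary ∂_2: C_2 → C_1 maps a triangle to the signed sum of its edges. For instance
  ∂[1,2,3] = [2,3] − [1,3] + [1,2],
  ∂[0,2,4] = [2,4] − [0,4] + [0,2].
This gives a 10×10 integer matrix of rank 6; reducing to Smith normal form yields diagonal entries (1,1,1,1,1,1).

∂_3: C_3 → C_2 sends each 3-simplex σ to the alternating sum Σ_i (−1)^i (σ with its i-th vertex removed). For instance
  ∂[0,1,3,4] = [1,3,4] − [0,3,4] + [0,1,4] − [0,1,3],
  ∂[0,1,2,4] = [1,2,4] − [0,2,4] + [0,1,4] − [0,1,2].
The resulting 10×5 matrix has rank 4, and its Smith normal form has invariant factors (1,1,1,1).

Now H_k = ker ∂_k / im ∂_{k+1}, so:

  H_0: rank C_0 − rank ∂_1 = 5 − 4 = 1, and the invariant factors of ∂_1 are all 1, so H_0 = Z.
  H_1: rank ker ∂_1 − rank ∂_2 = (10 − 4) − 6 = 0, and the invariant factors of ∂_2 are all 1, so H_1 = 0.
  H_2: rank ker ∂_2 − rank ∂_3 = (10 − 6) − 4 = 0, and the invariant factors of ∂_3 are all 1, so H_2 = 0.
  H_3: rank ker ∂_3 − rank ∂_4 = (5 − 4) − 0 = 1, and there is no ∂_4, so H_3 = Z.

H_0 ≅ Z,  H_1 = 0,  H_2 = 0,  H_3 ≅ Z.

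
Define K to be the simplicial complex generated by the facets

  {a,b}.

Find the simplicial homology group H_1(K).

We work with the vertex ordering a < b. The simplices of K, each written with vertices in increasing order, are:

  0-simplices (2): a, b
  1-simplices (1): ab

giving chain groups C_0 ≅ Z^2, C_1 ≅ Z^1.

∂_1: C_1 → C_0 is given by ∂[p,q] = [q] − [p].
The resulting 2×1 matrix has rank 1, and its Smith normal form has invariant factors (1).

Reading off H_k = ker ∂_k / im ∂_{k+1}:

  H_1: rank ker ∂_1 − rank ∂_2 = (1 − 1) − 0 = 0, and there is no ∂_2, so H_1 ≅ 0.

(K is a triangulation of the 1-simplex.)

H_1 = 0.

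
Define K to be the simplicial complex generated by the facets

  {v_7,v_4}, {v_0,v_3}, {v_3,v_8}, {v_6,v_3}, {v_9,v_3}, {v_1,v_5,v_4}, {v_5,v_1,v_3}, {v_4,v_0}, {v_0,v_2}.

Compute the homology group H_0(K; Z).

H_0 = Z.

Take the total order v_0 < v_1 < v_2 < v_3 < v_4 < v_5 < v_6 < v_7 < v_8 < v_9 on the vertex set. Then K (dimension 2) consists of the simplices:

  0-simplices (10): [v_0], [v_1], [v_2], [v_3], [v_4], [v_5], [v_6], [v_7], [v_8], [v_9]
  1-simplices (12): [v_0,v_2], [v_0,v_3], [v_0,v_4], [v_1,v_3], [v_1,v_4], [v_1,v_5], [v_3,v_5], [v_3,v_6], [v_3,v_8], [v_3,v_9], [v_4,v_5], [v_4,v_7]
  2-simplices (2): [v_1,v_3,v_5], [v_1,v_4,v_5]

giving chain groups C_0 ≅ Z^10, C_1 ≅ Z^12, C_2 ≅ Z^2.

Boundary ∂_1: C_1 → C_0 maps an edge to its endpoints' difference, ∂[p,q] = q − p.
The resulting 10×12 matrix has rank 9, and its Smith normal form has invariant factors (1,1,1,1,1,1,1,1,1).

Boundary ∂_2: C_2 → C_1 acts by ∂[p,q,r] = [q,r] − [p,r] + [p,q]. For instance
  ∂[v_1,v_3,v_5] = [v_3,v_5] − [v_1,v_5] + [v_1,v_3],
  ∂[v_1,v_4,v_5] = [v_4,v_5] − [v_1,v_5] + [v_1,v_4].
The 12×2 boundary matrix has rank 2 and Smith normal form diag(1,1).

Reading off H_k = ker ∂_k / im ∂_{k+1}:

  H_0: rank C_0 − rank ∂_1 = 10 − 9 = 1, and the invariant factors of ∂_1 are all 1, so H_0 = Z.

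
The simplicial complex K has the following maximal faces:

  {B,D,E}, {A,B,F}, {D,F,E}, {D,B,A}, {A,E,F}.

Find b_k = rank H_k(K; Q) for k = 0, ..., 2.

Fix the vertex order A < B < D < E < F and write every simplex with vertices in increasing order. Then dim K = 2 and the simplices of K are:

  0-simplices (5): A, B, D, E, F
  1-simplices (10): AB, AD, AE, AF, BD, BE, BF, DE, DF, EF
  2-simplices (5): ABD, ABF, AEF, BDE, DEF

Hence C_0 ≅ Z^5, C_1 ≅ Z^10, C_2 ≅ Z^5.

The boundary map ∂_1: C_1 → C_0 maps an edge to its endpoints' difference, ∂[p,q] = q − p. For instance
  ∂DE = E − D.
This gives a 5×10 integer matrix of rank 4; reducing to Smith normal form yields diagonal entries (1,1,1,1).

The boundary map ∂_2: C_2 → C_1 maps a triangle to the signed sum of its edges. For instance
  ∂ABD = BD − AD + AB,
  ∂ABF = BF − AF + AB.
As a 10×5 matrix over Z this has rank 5, with invariant factors (1,1,1,1,1).

Computing H_k = (kernel of ∂_k) / (image of ∂_{k+1}):

  H_0: rank C_0 − rank ∂_1 = 5 − 4 = 1, and the invariant factors of ∂_1 are all 1, so H_0 = Z.
  H_1: rank ker ∂_1 − rank ∂_2 = (10 − 4) − 5 = 1, and the invariant factors of ∂_2 are all 1, so H_1 = Z.
  H_2: rank ker ∂_2 − rank ∂_3 = (5 − 5) − 0 = 0, and there is no ∂_3, so H_2 = 0.

Hence the Betti numbers are b_0 = 1, b_1 = 1, b_2 = 0.

b_0 = 1, b_1 = 1, b_2 = 0.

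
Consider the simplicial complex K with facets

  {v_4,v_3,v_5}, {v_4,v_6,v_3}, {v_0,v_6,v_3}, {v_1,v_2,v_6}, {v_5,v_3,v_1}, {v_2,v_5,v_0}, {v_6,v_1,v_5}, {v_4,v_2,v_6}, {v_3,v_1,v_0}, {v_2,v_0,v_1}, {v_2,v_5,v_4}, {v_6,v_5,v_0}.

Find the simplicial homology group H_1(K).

Fix the vertex order v_0 < v_1 < v_2 < v_3 < v_4 < v_5 < v_6 and write every simplex with vertices in increasing order. Then dim K = 2 and the simplices of K are:

  0-simplices (7): [v_0], [v_1], [v_2], [v_3], [v_4], [v_5], [v_6]
  1-simplices (18): (18 of them)
  2-simplices (12): (12 of them)

Hence C_0 ≅ Z^7, C_1 ≅ Z^18, C_2 ≅ Z^12.

Boundary ∂_1: C_1 → C_0 is given by ∂[p,q] = [q] − [p]. For instance
  ∂[v_0,v_1] = [v_1] − [v_0].
This gives a 7×18 integer matrix of rank 6; reducing to Smith normal form yields diagonal entries (1,1,1,1,1,1).

∂_2: C_2 → C_1 maps a triangle to the signed sum of its edges. For instance
  ∂[v_3,v_4,v_6] = [v_4,v_6] − [v_3,v_6] + [v_3,v_4],
  ∂[v_0,v_5,v_6] = [v_5,v_6] − [v_0,v_6] + [v_0,v_5].
The resulting 18×12 matrix has rank 12, and its Smith normal form has invariant factors (1,1,1,1,1,1,1,1,1,1,1,2).

Computing H_k = (kernel of ∂_k) / (image of ∂_{k+1}):

  H_1: rank ker ∂_1 − rank ∂_2 = (18 − 6) − 12 = 0, and ∂_2 has invariant factor 2 > 1, so H_1 = Z/2.

H_1 = Z/2.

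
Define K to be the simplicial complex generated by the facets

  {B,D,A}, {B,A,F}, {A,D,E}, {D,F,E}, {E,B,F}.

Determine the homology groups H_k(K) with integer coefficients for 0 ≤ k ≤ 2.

We work with the vertex ordering A < B < D < E < F. The simplices of K, each written with vertices in increasing order, are:

  0-simplices (5): A, B, D, E, F
  1-simplices (10): AB, AD, AE, AF, BD, BE, BF, DE, DF, EF
  2-simplices (5): ABD, ABF, ADE, BEF, DEF

so the chain groups are C_0 ≅ Z^5, C_1 ≅ Z^10, C_2 ≅ Z^5.

The boundary map ∂_1: C_1 → C_0 sends each edge [p,q] (with p < q) to q − p.
The 5×10 boundary matrix has rank 4 and Smith normal form diag(1,1,1,1).

The boundary map ∂_2: C_2 → C_1 acts by ∂[p,q,r] = [q,r] − [p,r] + [p,q]. For instance
  ∂BEF = EF − BF + BE,
  ∂ABD = BD − AD + AB.
The resulting 10×5 matrix has rank 5, and its Smith normal form has invariant factors (1,1,1,1,1).

Reading off H_k = ker ∂_k / im ∂_{k+1}:

  H_0: rank C_0 − rank ∂_1 = 5 − 4 = 1, and the invariant factors of ∂_1 are all 1, so H_0 ≅ Z.
  H_1: rank ker ∂_1 − rank ∂_2 = (10 − 4) − 5 = 1, and the invariant factors of ∂_2 are all 1, so H_1 ≅ Z.
  H_2: rank ker ∂_2 − rank ∂_3 = (5 − 5) − 0 = 0, and there is no ∂_3, so H_2 ≅ 0.

H_0 ≅ Z,  H_1 ≅ Z,  H_2 = 0.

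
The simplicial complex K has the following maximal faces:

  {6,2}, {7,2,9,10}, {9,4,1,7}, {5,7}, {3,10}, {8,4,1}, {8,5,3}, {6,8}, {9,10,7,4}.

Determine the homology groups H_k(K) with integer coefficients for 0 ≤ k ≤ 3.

H_0 = Z,  H_1 = Z^3,  H_2 = 0,  H_3 = 0.

Take the total order 1 < 2 < 3 < 4 < 5 < 6 < 7 < 8 < 9 < 10 on the vertex set. Then K (dimension 3) consists of the simplices:

  0-simplices (10): [1], [2], [3], [4], [5], [6], [7], [8], [9], [10]
  1-simplices (21): [1,4], [1,7], [1,8], [1,9], [2,6], [2,7], [2,9], [2,10], [3,5], [3,8], [3,10], [4,7], [4,8], [4,9], [4,10], [5,7], [5,8], [6,8], [7,9], [7,10], [9,10]
  2-simplices (12): [1,4,7], [1,4,8], [1,4,9], [1,7,9], [2,7,9], [2,7,10], [2,9,10], [3,5,8], [4,7,9], [4,7,10], [4,9,10], [7,9,10]
  3-simplices (3): [1,4,7,9], [2,7,9,10], [4,7,9,10]

giving chain groups C_0 ≅ Z^10, C_1 ≅ Z^21, C_2 ≅ Z^12, C_3 ≅ Z^3.

The boundary map ∂_1: C_1 → C_0 sends each edge [p,q] (with p < q) to q − p. For instance
  ∂[9,10] = [10] − [9].
The resulting 10×21 matrix has rank 9, and its Smith normal form has invariant factors (1,1,1,1,1,1,1,1,1).

The boundary map ∂_2: C_2 → C_1 acts by ∂[p,q,r] = [q,r] − [p,r] + [p,q]. For instance
  ∂[7,9,10] = [9,10] − [7,10] + [7,9],
  ∂[4,7,10] = [7,10] − [4,10] + [4,7].
As a 21×12 matrix over Z this has rank 9, with invariant factors (1,1,1,1,1,1,1,1,1).

The boundary map ∂_3: C_3 → C_2 sends each 3-simplex σ to the alternating sum Σ_i (−1)^i (σ with its i-th vertex removed). For instance
  ∂[1,4,7,9] = [4,7,9] − [1,7,9] + [1,4,9] − [1,4,7],
  ∂[2,7,9,10] = [7,9,10] − [2,9,10] + [2,7,10] − [2,7,9].
The 12×3 boundary matrix has rank 3 and Smith normal form diag(1,1,1).

Now H_k = ker ∂_k / im ∂_{k+1}, so:

  H_0: rank C_0 − rank ∂_1 = 10 − 9 = 1, and the invariant factors of ∂_1 are all 1, so H_0 ≅ Z.
  H_1: rank ker ∂_1 − rank ∂_2 = (21 − 9) − 9 = 3, and the invariant factors of ∂_2 are all 1, so H_1 ≅ Z^3.
  H_2: rank ker ∂_2 − rank ∂_3 = (12 − 9) − 3 = 0, and the invariant factors of ∂_3 are all 1, so H_2 ≅ 0.
  H_3: rank ker ∂_3 − rank ∂_4 = (3 − 3) − 0 = 0, and there is no ∂_4, so H_3 ≅ 0.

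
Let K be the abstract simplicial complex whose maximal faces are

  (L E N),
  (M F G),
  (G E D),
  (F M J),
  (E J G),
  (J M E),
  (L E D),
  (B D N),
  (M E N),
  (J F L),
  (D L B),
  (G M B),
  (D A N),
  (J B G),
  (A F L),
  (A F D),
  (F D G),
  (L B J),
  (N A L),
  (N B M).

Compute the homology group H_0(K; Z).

We work with the vertex ordering A < B < D < E < F < G < J < L < M < N. The simplices of K, each written with vertices in increasing order, are:

  0-simplices (10): A, B, D, E, F, G, J, L, M, N
  1-simplices (30): AD, AF, AL, AN, BD, BG, BJ, BL, BM, BN, DE, DF, DG, DL, DN, EG, EJ, EL, EM, EN, FG, FJ, FL, FM, GJ, GM, JL, JM, LN, MN
  2-simplices (20): ADF, ADN, AFL, ALN, BDL, BDN, BGJ, BGM, BJL, BMN, DEG, DEL, DFG, EGJ, EJM, ELN, EMN, FGM, FJL, FJM

so the chain groups are C_0 ≅ Z^10, C_1 ≅ Z^30, C_2 ≅ Z^20.

Boundary ∂_1: C_1 → C_0 is given by ∂[p,q] = [q] − [p].
The 10×30 boundary matrix has rank 9 and Smith normal form diag(1,1,1,1,1,1,1,1,1).

The boundary map ∂_2: C_2 → C_1 sends each 2-simplex [p,q,r] to [q,r] − [p,r] + [p,q]. For instance
  ∂ADF = DF − AF + AD,
  ∂EJM = JM − EM + EJ.
This gives a 30×20 integer matrix of rank 20; reducing to Smith normal form yields diagonal entries (1,1,1,1,1,1,1,1,1,1,1,1,1,1,1,1,1,1,1,2).

Reading off H_k = ker ∂_k / im ∂_{k+1}:

  H_0: rank C_0 − rank ∂_1 = 10 − 9 = 1, and the invariant factors of ∂_1 are all 1, so H_0 = Z.

H_0 ≅ Z.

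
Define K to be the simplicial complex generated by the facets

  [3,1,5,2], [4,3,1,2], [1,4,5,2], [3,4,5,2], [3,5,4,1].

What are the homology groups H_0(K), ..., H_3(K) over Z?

H_0 ≅ Z,  H_1 = 0,  H_2 = 0,  H_3 ≅ Z.

Fix the vertex order 1 < 2 < 3 < 4 < 5 and write every simplex with vertices in increasing order. Then dim K = 3 and the simplices of K are:

  0-simplices (5): [1], [2], [3], [4], [5]
  1-simplices (10): [1,2], [1,3], [1,4], [1,5], [2,3], [2,4], [2,5], [3,4], [3,5], [4,5]
  2-simplices (10): [1,2,3], [1,2,4], [1,2,5], [1,3,4], [1,3,5], [1,4,5], [2,3,4], [2,3,5], [2,4,5], [3,4,5]
  3-simplices (5): [1,2,3,4], [1,2,3,5], [1,2,4,5], [1,3,4,5], [2,3,4,5]

so the chain groups are C_0 ≅ Z^5, C_1 ≅ Z^10, C_2 ≅ Z^10, C_3 ≅ Z^5.

∂_1: C_1 → C_0 is given by ∂[p,q] = [q] − [p]. For instance
  ∂[1,3] = [3] − [1].
The resulting 5×10 matrix has rank 4, and its Smith normal form has invariant factors (1,1,1,1).

Boundary ∂_2: C_2 → C_1 maps a triangle to the signed sum of its edges. For instance
  ∂[3,4,5] = [4,5] − [3,5] + [3,4],
  ∂[2,3,4] = [3,4] − [2,4] + [2,3].
The 10×10 boundary matrix has rank 6 and Smith normal form diag(1,1,1,1,1,1).

∂_3: C_3 → C_2 sends each 3-simplex σ to the alternating sum Σ_i (−1)^i (σ with its i-th vertex removed). For instance
  ∂[1,2,4,5] = [2,4,5] − [1,4,5] + [1,2,5] − [1,2,4],
  ∂[1,2,3,5] = [2,3,5] − [1,3,5] + [1,2,5] − [1,2,3].
This gives a 10×5 integer matrix of rank 4; reducing to Smith normal form yields diagonal entries (1,1,1,1).

From H_k ≅ ker(∂_k) / im(∂_{k+1}) we obtain:

  H_0: rank C_0 − rank ∂_1 = 5 − 4 = 1, and the invariant factors of ∂_1 are all 1, so H_0 = Z.
  H_1: rank ker ∂_1 − rank ∂_2 = (10 − 4) − 6 = 0, and the invariant factors of ∂_2 are all 1, so H_1 = 0.
  H_2: rank ker ∂_2 − rank ∂_3 = (10 − 6) − 4 = 0, and the invariant factors of ∂_3 are all 1, so H_2 = 0.
  H_3: rank ker ∂_3 − rank ∂_4 = (5 − 4) − 0 = 1, and there is no ∂_4, so H_3 = Z.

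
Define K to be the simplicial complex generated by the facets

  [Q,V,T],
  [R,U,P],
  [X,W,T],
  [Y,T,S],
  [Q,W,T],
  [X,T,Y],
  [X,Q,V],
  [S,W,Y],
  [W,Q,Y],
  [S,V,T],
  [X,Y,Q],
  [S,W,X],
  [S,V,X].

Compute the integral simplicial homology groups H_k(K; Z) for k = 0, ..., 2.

Fix the vertex order P < Q < R < S < T < U < V < W < X < Y and write every simplex with vertices in increasing order. Then dim K = 2 and the simplices of K are:

  0-simplices (10): P, Q, R, S, T, U, V, W, X, Y
  1-simplices (21): PR, PU, QT, QV, QW, QX, QY, RU, ST, SV, SW, SX, SY, TV, TW, TX, TY, VX, WX, WY, XY
  2-simplices (13): PRU, QTV, QTW, QVX, QWY, QXY, STV, STY, SVX, SWX, SWY, TWX, TXY

giving chain groups C_0 ≅ Z^10, C_1 ≅ Z^21, C_2 ≅ Z^13.

The boundary map ∂_1: C_1 → C_0 is given by ∂[p,q] = [q] − [p]. For instance
  ∂WY = Y − W.
As a 10×21 matrix over Z this has rank 8, with invariant factors (1,1,1,1,1,1,1,1).

∂_2: C_2 → C_1 maps a triangle to the signed sum of its edges. For instance
  ∂TWX = WX − TX + TW,
  ∂SVX = VX − SX + SV.
The resulting 21×13 matrix has rank 13, and its Smith normal form has invariant factors (1,1,1,1,1,1,1,1,1,1,1,1,2).

Computing H_k = (kernel of ∂_k) / (image of ∂_{k+1}):

  H_0: rank C_0 − rank ∂_1 = 10 − 8 = 2, and the invariant factors of ∂_1 are all 1, so H_0 ≅ Z^2.
  H_1: rank ker ∂_1 − rank ∂_2 = (21 − 8) − 13 = 0, and ∂_2 has invariant factor 2 > 1, so H_1 ≅ Z/2.
  H_2: rank ker ∂_2 − rank ∂_3 = (13 − 13) − 0 = 0, and there is no ∂_3, so H_2 ≅ 0.

H_0 = Z^2,  H_1 = Z/2,  H_2 = 0.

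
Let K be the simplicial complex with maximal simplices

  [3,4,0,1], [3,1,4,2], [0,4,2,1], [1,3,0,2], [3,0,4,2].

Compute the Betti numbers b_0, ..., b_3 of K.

b_0 = 1, b_1 = 0, b_2 = 0, b_3 = 1.

Order the vertices as 0 < 1 < 2 < 3 < 4. Listing each simplex with vertices in this order, K has dimension 3 with simplices:

  0-simplices (5): [0], [1], [2], [3], [4]
  1-simplices (10): [0,1], [0,2], [0,3], [0,4], [1,2], [1,3], [1,4], [2,3], [2,4], [3,4]
  2-simplices (10): [0,1,2], [0,1,3], [0,1,4], [0,2,3], [0,2,4], [0,3,4], [1,2,3], [1,2,4], [1,3,4], [2,3,4]
  3-simplices (5): [0,1,2,3], [0,1,2,4], [0,1,3,4], [0,2,3,4], [1,2,3,4]

Hence C_0 ≅ Z^5, C_1 ≅ Z^10, C_2 ≅ Z^10, C_3 ≅ Z^5.

Boundary ∂_1: C_1 → C_0 sends each edge [p,q] (with p < q) to q − p.
As a 5×10 matrix over Z this has rank 4, with invariant factors (1,1,1,1).

Boundary ∂_2: C_2 → C_1 sends each 2-simplex [p,q,r] to [q,r] − [p,r] + [p,q]. For instance
  ∂[0,1,4] = [1,4] − [0,4] + [0,1],
  ∂[0,1,2] = [1,2] − [0,2] + [0,1].
As a 10×10 matrix over Z this has rank 6, with invariant factors (1,1,1,1,1,1).

Boundary ∂_3: C_3 → C_2 sends each 3-simplex σ to the alternating sum Σ_i (−1)^i (σ with its i-th vertex removed). For instance
  ∂[0,1,2,3] = [1,2,3] − [0,2,3] + [0,1,3] − [0,1,2],
  ∂[0,2,3,4] = [2,3,4] − [0,3,4] + [0,2,4] − [0,2,3].
The resulting 10×5 matrix has rank 4, and its Smith normal form has invariant factors (1,1,1,1).

Computing H_k = (kernel of ∂_k) / (image of ∂_{k+1}):

  H_0: rank C_0 − rank ∂_1 = 5 − 4 = 1, and the invariant factors of ∂_1 are all 1, so H_0 = Z.
  H_1: rank ker ∂_1 − rank ∂_2 = (10 − 4) − 6 = 0, and the invariant factors of ∂_2 are all 1, so H_1 = 0.
  H_2: rank ker ∂_2 − rank ∂_3 = (10 − 6) − 4 = 0, and the invariant factors of ∂_3 are all 1, so H_2 = 0.
  H_3: rank ker ∂_3 − rank ∂_4 = (5 − 4) − 0 = 1, and there is no ∂_4, so H_3 = Z.

Hence the Betti numbers are b_0 = 1, b_1 = 0, b_2 = 0, b_3 = 1.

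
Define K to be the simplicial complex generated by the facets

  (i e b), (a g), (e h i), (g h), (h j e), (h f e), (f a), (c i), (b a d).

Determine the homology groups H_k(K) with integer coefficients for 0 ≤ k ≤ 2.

Order the vertices as a < b < c < d < e < f < g < h < i < j. Listing each simplex with vertices in this order, K has dimension 2 with simplices:

  0-simplices (10): a, b, c, d, e, f, g, h, i, j
  1-simplices (16): ab, ad, af, ag, bd, be, bi, ci, ef, eh, ei, ej, fh, gh, hi, hj
  2-simplices (5): abd, bei, efh, ehi, ehj

Hence C_0 ≅ Z^10, C_1 ≅ Z^16, C_2 ≅ Z^5.

Boundary ∂_1: C_1 → C_0 maps an edge to its endpoints' difference, ∂[p,q] = q − p. For instance
  ∂hi = i − h.
The 10×16 boundary matrix has rank 9 and Smith normal form diag(1,1,1,1,1,1,1,1,1).

The boundary map ∂_2: C_2 → C_1 acts by ∂[p,q,r] = [q,r] − [p,r] + [p,q]. For instance
  ∂ehi = hi − ei + eh,
  ∂efh = fh − eh + ef.
This gives a 16×5 integer matrix of rank 5; reducing to Smith normal form yields diagonal entries (1,1,1,1,1).

From H_k ≅ ker(∂_k) / im(∂_{k+1}) we obtain:

  H_0: rank C_0 − rank ∂_1 = 10 − 9 = 1, and the invariant factors of ∂_1 are all 1, so H_0 = Z.
  H_1: rank ker ∂_1 − rank ∂_2 = (16 − 9) − 5 = 2, and the invariant factors of ∂_2 are all 1, so H_1 = Z^2.
  H_2: rank ker ∂_2 − rank ∂_3 = (5 − 5) − 0 = 0, and there is no ∂_3, so H_2 = 0.

H_0 ≅ Z,  H_1 ≅ Z^2,  H_2 = 0.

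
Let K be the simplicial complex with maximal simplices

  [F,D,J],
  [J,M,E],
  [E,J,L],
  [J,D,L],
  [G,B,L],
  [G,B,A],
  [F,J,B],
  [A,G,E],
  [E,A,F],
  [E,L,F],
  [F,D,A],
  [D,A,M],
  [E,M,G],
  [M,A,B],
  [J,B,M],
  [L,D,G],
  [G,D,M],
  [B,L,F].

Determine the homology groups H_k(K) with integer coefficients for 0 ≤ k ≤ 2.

K has 9 vertices, 27 edges, 18 triangles.
rank ∂_0 = 0, rank ∂_1 = 8 ⇒ b_0 = 9 − 0 − 8 = 1; all invariant factors of ∂_1 are 1 so no torsion. So H_0 = Z.
rank ∂_1 = 8, rank ∂_2 = 18 ⇒ b_1 = 27 − 8 − 18 = 1; ∂_2 has invariant factor(s) [2] giving torsion. So H_1 = Z ⊕ Z/2Z.
rank ∂_2 = 18, rank ∂_3 = 0 ⇒ b_2 = 18 − 18 − 0 = 0. So H_2 = 0.

H_0 = Z,  H_1 = Z ⊕ Z/2Z,  H_2 = 0.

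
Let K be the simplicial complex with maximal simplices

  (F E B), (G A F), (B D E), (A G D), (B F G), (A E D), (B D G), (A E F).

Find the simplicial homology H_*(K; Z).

H_0 ≅ Z,  H_1 = 0,  H_2 ≅ Z.

Order the vertices as A < B < D < E < F < G. Listing each simplex with vertices in this order, K has dimension 2 with simplices:

  0-simplices (6): A, B, D, E, F, G
  1-simplices (12): AD, AE, AF, AG, BD, BE, BF, BG, DE, DG, EF, FG
  2-simplices (8): ADE, ADG, AEF, AFG, BDE, BDG, BEF, BFG

so the chain groups are C_0 ≅ Z^6, C_1 ≅ Z^12, C_2 ≅ Z^8.

∂_1: C_1 → C_0 sends each edge [p,q] (with p < q) to q − p. For instance
  ∂EF = F − E.
This gives a 6×12 integer matrix of rank 5; reducing to Smith normal form yields diagonal entries (1,1,1,1,1).

The boundary map ∂_2: C_2 → C_1 sends each 2-simplex [p,q,r] to [q,r] − [p,r] + [p,q]. For instance
  ∂ADG = DG − AG + AD,
  ∂ADE = DE − AE + AD.
The resulting 12×8 matrix has rank 7, and its Smith normal form has invariant factors (1,1,1,1,1,1,1).

From H_k ≅ ker(∂_k) / im(∂_{k+1}) we obtain:

  H_0: rank C_0 − rank ∂_1 = 6 − 5 = 1, and the invariant factors of ∂_1 are all 1, so H_0 = Z.
  H_1: rank ker ∂_1 − rank ∂_2 = (12 − 5) − 7 = 0, and the invariant factors of ∂_2 are all 1, so H_1 = 0.
  H_2: rank ker ∂_2 − rank ∂_3 = (8 − 7) − 0 = 1, and there is no ∂_3, so H_2 = Z.

(K is a triangulation of the 2-sphere S^2.)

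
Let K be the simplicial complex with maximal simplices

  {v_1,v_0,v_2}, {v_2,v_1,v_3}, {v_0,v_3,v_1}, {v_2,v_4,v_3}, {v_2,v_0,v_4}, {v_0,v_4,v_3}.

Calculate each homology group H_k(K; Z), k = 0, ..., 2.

H_0 = Z,  H_1 = 0,  H_2 = Z.

Order the vertices as v_0 < v_1 < v_2 < v_3 < v_4. Listing each simplex with vertices in this order, K has dimension 2 with simplices:

  0-simplices (5): [v_0], [v_1], [v_2], [v_3], [v_4]
  1-simplices (9): [v_0,v_1], [v_0,v_2], [v_0,v_3], [v_0,v_4], [v_1,v_2], [v_1,v_3], [v_2,v_3], [v_2,v_4], [v_3,v_4]
  2-simplices (6): [v_0,v_1,v_2], [v_0,v_1,v_3], [v_0,v_2,v_4], [v_0,v_3,v_4], [v_1,v_2,v_3], [v_2,v_3,v_4]

Hence C_0 ≅ Z^5, C_1 ≅ Z^9, C_2 ≅ Z^6.

The boundary map ∂_1: C_1 → C_0 maps an edge to its endpoints' difference, ∂[p,q] = q − p.
As a 5×9 matrix over Z this has rank 4, with invariant factors (1,1,1,1).

∂_2: C_2 → C_1 maps a triangle to the signed sum of its edges. For instance
  ∂[v_0,v_3,v_4] = [v_3,v_4] − [v_0,v_4] + [v_0,v_3],
  ∂[v_2,v_3,v_4] = [v_3,v_4] − [v_2,v_4] + [v_2,v_3].
The 9×6 boundary matrix has rank 5 and Smith normal form diag(1,1,1,1,1).

Computing H_k = (kernel of ∂_k) / (image of ∂_{k+1}):

  H_0: rank C_0 − rank ∂_1 = 5 − 4 = 1, and the invariant factors of ∂_1 are all 1, so H_0 = Z.
  H_1: rank ker ∂_1 − rank ∂_2 = (9 − 4) − 5 = 0, and the invariant factors of ∂_2 are all 1, so H_1 = 0.
  H_2: rank ker ∂_2 − rank ∂_3 = (6 − 5) − 0 = 1, and there is no ∂_3, so H_2 = Z.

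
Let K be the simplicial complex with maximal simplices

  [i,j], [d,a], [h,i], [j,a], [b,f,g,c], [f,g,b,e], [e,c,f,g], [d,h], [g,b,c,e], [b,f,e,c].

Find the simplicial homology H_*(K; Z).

Fix the vertex order a < b < c < d < e < f < g < h < i < j and write every simplex with vertices in increasing order. Then dim K = 3 and the simplices of K are:

  0-simplices (10): a, b, c, d, e, f, g, h, i, j
  1-simplices (15): ad, aj, bc, be, bf, bg, ce, cf, cg, dh, ef, eg, fg, hi, ij
  2-simplices (10): bce, bcf, bcg, bef, beg, bfg, cef, ceg, cfg, efg
  3-simplices (5): bcef, bceg, bcfg, befg, cefg

so the chain groups are C_0 ≅ Z^10, C_1 ≅ Z^15, C_2 ≅ Z^10, C_3 ≅ Z^5.

The boundary map ∂_1: C_1 → C_0 sends each edge [p,q] (with p < q) to q − p. For instance
  ∂ce = e − c.
The resulting 10×15 matrix has rank 8, and its Smith normal form has invariant factors (1,1,1,1,1,1,1,1).

Boundary ∂_2: C_2 → C_1 sends each 2-simplex [p,q,r] to [q,r] − [p,r] + [p,q]. For instance
  ∂beg = eg − bg + be,
  ∂bcg = cg − bg + bc.
As a 15×10 matrix over Z this has rank 6, with invariant factors (1,1,1,1,1,1).

∂_3: C_3 → C_2 sends each 3-simplex σ to the alternating sum Σ_i (−1)^i (σ with its i-th vertex removed). For instance
  ∂cefg = efg − cfg + ceg − cef,
  ∂bcef = cef − bef + bcf − bce.
This gives a 10×5 integer matrix of rank 4; reducing to Smith normal form yields diagonal entries (1,1,1,1).

From H_k ≅ ker(∂_k) / im(∂_{k+1}) we obtain:

  H_0: rank C_0 − rank ∂_1 = 10 − 8 = 2, and the invariant factors of ∂_1 are all 1, so H_0 = Z^2.
  H_1: rank ker ∂_1 − rank ∂_2 = (15 − 8) − 6 = 1, and the invariant factors of ∂_2 are all 1, so H_1 = Z.
  H_2: rank ker ∂_2 − rank ∂_3 = (10 − 6) − 4 = 0, and the invariant factors of ∂_3 are all 1, so H_2 = 0.
  H_3: rank ker ∂_3 − rank ∂_4 = (5 − 4) − 0 = 1, and there is no ∂_4, so H_3 = Z.

H_0 ≅ Z^2,  H_1 ≅ Z,  H_2 = 0,  H_3 ≅ Z.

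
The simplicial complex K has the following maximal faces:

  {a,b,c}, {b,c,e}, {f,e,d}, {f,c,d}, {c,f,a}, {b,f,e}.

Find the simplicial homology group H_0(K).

Take the total order a < b < c < d < e < f on the vertex set. Then K (dimension 2) consists of the simplices:

  0-simplices (6): a, b, c, d, e, f
  1-simplices (12): ab, ac, af, bc, be, bf, cd, ce, cf, de, df, ef
  2-simplices (6): abc, acf, bce, bef, cdf, def

so the chain groups are C_0 ≅ Z^6, C_1 ≅ Z^12, C_2 ≅ Z^6.

∂_1: C_1 → C_0 is given by ∂[p,q] = [q] − [p]. For instance
  ∂ab = b − a.
The 6×12 boundary matrix has rank 5 and Smith normal form diag(1,1,1,1,1).

∂_2: C_2 → C_1 acts by ∂[p,q,r] = [q,r] − [p,r] + [p,q]. For instance
  ∂abc = bc − ac + ab,
  ∂def = ef − df + de.
The resulting 12×6 matrix has rank 6, and its Smith normal form has invariant factors (1,1,1,1,1,1).

From H_k ≅ ker(∂_k) / im(∂_{k+1}) we obtain:

  H_0: rank C_0 − rank ∂_1 = 6 − 5 = 1, and the invariant factors of ∂_1 are all 1, so H_0 = Z.

H_0 = Z.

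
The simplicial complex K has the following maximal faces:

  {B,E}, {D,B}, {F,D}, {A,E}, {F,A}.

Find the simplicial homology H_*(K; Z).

H_0 ≅ Z,  H_1 ≅ Z.

Order the vertices as A < B < D < E < F. Listing each simplex with vertices in this order, K has dimension 1 with simplices:

  0-simplices (5): A, B, D, E, F
  1-simplices (5): AE, AF, BD, BE, DF

so the chain groups are C_0 ≅ Z^5, C_1 ≅ Z^5.

Boundary ∂_1: C_1 → C_0 maps an edge to its endpoints' difference, ∂[p,q] = q − p.
This gives a 5×5 integer matrix of rank 4; reducing to Smith normal form yields diagonal entries (1,1,1,1).

Now H_k = ker ∂_k / im ∂_{k+1}, so:

  H_0: rank C_0 − rank ∂_1 = 5 − 4 = 1, and the invariant factors of ∂_1 are all 1, so H_0 = Z.
  H_1: rank ker ∂_1 − rank ∂_2 = (5 − 4) − 0 = 1, and there is no ∂_2, so H_1 = Z.

As a check, the Euler characteristic is 5 − 5 = 0, which agrees with 1 − 1 = 0.
(K is a triangulation of the circle S^1.)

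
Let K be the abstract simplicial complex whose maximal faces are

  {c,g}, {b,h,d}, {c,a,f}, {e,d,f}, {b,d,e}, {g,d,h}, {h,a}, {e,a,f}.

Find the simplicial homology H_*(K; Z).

Fix the vertex order a < b < c < d < e < f < g < h and write every simplex with vertices in increasing order. Then dim K = 2 and the simplices of K are:

  0-simplices (8): a, b, c, d, e, f, g, h
  1-simplices (15): ac, ae, af, ah, bd, be, bh, cf, cg, de, df, dg, dh, ef, gh
  2-simplices (6): acf, aef, bde, bdh, def, dgh

giving chain groups C_0 ≅ Z^8, C_1 ≅ Z^15, C_2 ≅ Z^6.

∂_1: C_1 → C_0 sends each edge [p,q] (with p < q) to q − p.
The resulting 8×15 matrix has rank 7, and its Smith normal form has invariant factors (1,1,1,1,1,1,1).

The boundary map ∂_2: C_2 → C_1 maps a triangle to the signed sum of its edges. For instance
  ∂bdh = dh − bh + bd,
  ∂acf = cf − af + ac.
As a 15×6 matrix over Z this has rank 6, with invariant factors (1,1,1,1,1,1).

From H_k ≅ ker(∂_k) / im(∂_{k+1}) we obtain:

  H_0: rank C_0 − rank ∂_1 = 8 − 7 = 1, and the invariant factors of ∂_1 are all 1, so H_0 ≅ Z.
  H_1: rank ker ∂_1 − rank ∂_2 = (15 − 7) − 6 = 2, and the invariant factors of ∂_2 are all 1, so H_1 ≅ Z^2.
  H_2: rank ker ∂_2 − rank ∂_3 = (6 − 6) − 0 = 0, and there is no ∂_3, so H_2 ≅ 0.

H_0 ≅ Z,  H_1 ≅ Z^2,  H_2 = 0.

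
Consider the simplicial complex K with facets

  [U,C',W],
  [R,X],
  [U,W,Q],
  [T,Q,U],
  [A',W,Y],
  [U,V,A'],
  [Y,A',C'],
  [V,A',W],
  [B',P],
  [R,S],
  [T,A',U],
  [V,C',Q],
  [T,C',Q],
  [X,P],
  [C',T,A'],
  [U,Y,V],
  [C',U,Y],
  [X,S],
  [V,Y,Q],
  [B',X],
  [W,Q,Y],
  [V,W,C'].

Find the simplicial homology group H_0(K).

K has 13 vertices, 30 edges, 16 triangles.
rank ∂_0 = 0, rank ∂_1 = 11 ⇒ b_0 = 13 − 0 − 11 = 2; all invariant factors of ∂_1 are 1 so no torsion. So H_0 = Z^2.

H_0 ≅ Z^2.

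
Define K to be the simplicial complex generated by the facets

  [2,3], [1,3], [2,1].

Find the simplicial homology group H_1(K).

H_1 = Z.

We work with the vertex ordering 1 < 2 < 3. The simplices of K, each written with vertices in increasing order, are:

  0-simplices (3): [1], [2], [3]
  1-simplices (3): [1,2], [1,3], [2,3]

giving chain groups C_0 ≅ Z^3, C_1 ≅ Z^3.

Boundary ∂_1: C_1 → C_0 sends each edge [p,q] (with p < q) to q − p.
This gives a 3×3 integer matrix of rank 2; reducing to Smith normal form yields diagonal entries (1,1).

Now H_k = ker ∂_k / im ∂_{k+1}, so:

  H_1: rank ker ∂_1 − rank ∂_2 = (3 − 2) − 0 = 1, and there is no ∂_2, so H_1 ≅ Z.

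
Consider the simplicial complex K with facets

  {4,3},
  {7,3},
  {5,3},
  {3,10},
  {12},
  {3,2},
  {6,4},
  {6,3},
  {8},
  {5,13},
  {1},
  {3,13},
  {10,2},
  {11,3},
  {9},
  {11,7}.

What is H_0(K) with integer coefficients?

H_0 = Z^5.

Order the vertices as 1 < 2 < 3 < 4 < 5 < 6 < 7 < 8 < 9 < 10 < 11 < 12 < 13. Listing each simplex with vertices in this order, K has dimension 1 with simplices:

  0-simplices (13): [1], [2], [3], [4], [5], [6], [7], [8], [9], [10], [11], [12], [13]
  1-simplices (12): [2,3], [2,10], [3,4], [3,5], [3,6], [3,7], [3,10], [3,11], [3,13], [4,6], [5,13], [7,11]

so the chain groups are C_0 ≅ Z^13, C_1 ≅ Z^12.

∂_1: C_1 → C_0 is given by ∂[p,q] = [q] − [p]. For instance
  ∂[7,11] = [11] − [7].
The 13×12 boundary matrix has rank 8 and Smith normal form diag(1,1,1,1,1,1,1,1).

Now H_k = ker ∂_k / im ∂_{k+1}, so:

  H_0: rank C_0 − rank ∂_1 = 13 − 8 = 5, and the invariant factors of ∂_1 are all 1, so H_0 = Z^5.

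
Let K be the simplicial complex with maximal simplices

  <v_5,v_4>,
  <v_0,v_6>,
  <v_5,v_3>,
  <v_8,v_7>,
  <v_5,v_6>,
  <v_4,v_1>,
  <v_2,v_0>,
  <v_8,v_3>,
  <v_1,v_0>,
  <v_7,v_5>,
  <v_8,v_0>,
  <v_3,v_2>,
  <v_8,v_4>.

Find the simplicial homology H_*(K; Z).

K has 9 vertices, 13 edges.
rank ∂_0 = 0, rank ∂_1 = 8 ⇒ b_0 = 9 − 0 − 8 = 1; all invariant factors of ∂_1 are 1 so no torsion. So H_0 ≅ Z.
rank ∂_1 = 8, rank ∂_2 = 0 ⇒ b_1 = 13 − 8 − 0 = 5. So H_1 ≅ Z^5.

H_0 ≅ Z,  H_1 ≅ Z^5.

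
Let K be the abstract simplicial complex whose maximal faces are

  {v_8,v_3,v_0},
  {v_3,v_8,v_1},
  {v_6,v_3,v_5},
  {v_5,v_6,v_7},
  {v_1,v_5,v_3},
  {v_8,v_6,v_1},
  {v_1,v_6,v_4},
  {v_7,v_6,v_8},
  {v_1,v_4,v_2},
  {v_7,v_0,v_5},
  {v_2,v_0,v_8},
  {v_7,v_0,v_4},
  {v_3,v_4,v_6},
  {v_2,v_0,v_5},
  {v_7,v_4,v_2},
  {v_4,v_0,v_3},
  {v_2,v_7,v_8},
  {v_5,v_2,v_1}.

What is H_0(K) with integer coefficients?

H_0 ≅ Z.

Fix the vertex order v_0 < v_1 < v_2 < v_3 < v_4 < v_5 < v_6 < v_7 < v_8 and write every simplex with vertices in increasing order. Then dim K = 2 and the simplices of K are:

  0-simplices (9): [v_0], [v_1], [v_2], [v_3], [v_4], [v_5], [v_6], [v_7], [v_8]
  1-simplices (27): (27 of them)
  2-simplices (18): (18 of them)

so the chain groups are C_0 ≅ Z^9, C_1 ≅ Z^27, C_2 ≅ Z^18.

∂_1: C_1 → C_0 sends each edge [p,q] (with p < q) to q − p. For instance
  ∂[v_2,v_4] = [v_4] − [v_2].
The resulting 9×27 matrix has rank 8, and its Smith normal form has invariant factors (1,1,1,1,1,1,1,1).

The boundary map ∂_2: C_2 → C_1 acts by ∂[p,q,r] = [q,r] − [p,r] + [p,q]. For instance
  ∂[v_0,v_5,v_7] = [v_5,v_7] − [v_0,v_7] + [v_0,v_5],
  ∂[v_1,v_3,v_8] = [v_3,v_8] − [v_1,v_8] + [v_1,v_3].
The resulting 27×18 matrix has rank 18, and its Smith normal form has invariant factors (1,1,1,1,1,1,1,1,1,1,1,1,1,1,1,1,1,2).

Reading off H_k = ker ∂_k / im ∂_{k+1}:

  H_0: rank C_0 − rank ∂_1 = 9 − 8 = 1, and the invariant factors of ∂_1 are all 1, so H_0 = Z.

(K is a triangulation of the Klein bottle.)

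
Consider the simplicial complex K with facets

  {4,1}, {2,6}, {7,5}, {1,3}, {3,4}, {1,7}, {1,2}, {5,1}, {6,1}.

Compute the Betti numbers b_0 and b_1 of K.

Order the vertices as 1 < 2 < 3 < 4 < 5 < 6 < 7. Listing each simplex with vertices in this order, K has dimension 1 with simplices:

  0-simplices (7): [1], [2], [3], [4], [5], [6], [7]
  1-simplices (9): [1,2], [1,3], [1,4], [1,5], [1,6], [1,7], [2,6], [3,4], [5,7]

Hence C_0 ≅ Z^7, C_1 ≅ Z^9.

∂_1: C_1 → C_0 sends each edge [p,q] (with p < q) to q − p.
The 7×9 boundary matrix has rank 6 and Smith normal form diag(1,1,1,1,1,1).

From H_k ≅ ker(∂_k) / im(∂_{k+1}) we obtain:

  H_0: rank C_0 − rank ∂_1 = 7 − 6 = 1, and the invariant factors of ∂_1 are all 1, so H_0 ≅ Z.
  H_1: rank ker ∂_1 − rank ∂_2 = (9 − 6) − 0 = 3, and there is no ∂_2, so H_1 ≅ Z^3.

Hence the Betti numbers are b_0 = 1, b_1 = 3.

b_0 = 1, b_1 = 3.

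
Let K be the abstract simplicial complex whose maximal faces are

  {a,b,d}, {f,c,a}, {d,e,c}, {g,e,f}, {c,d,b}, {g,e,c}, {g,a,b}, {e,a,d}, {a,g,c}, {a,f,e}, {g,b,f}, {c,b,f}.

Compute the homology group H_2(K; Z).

H_2 = 0.

K has 7 vertices, 18 edges, 12 triangles.
rank ∂_2 = 12, rank ∂_3 = 0 ⇒ b_2 = 12 − 12 − 0 = 0. So H_2 = 0.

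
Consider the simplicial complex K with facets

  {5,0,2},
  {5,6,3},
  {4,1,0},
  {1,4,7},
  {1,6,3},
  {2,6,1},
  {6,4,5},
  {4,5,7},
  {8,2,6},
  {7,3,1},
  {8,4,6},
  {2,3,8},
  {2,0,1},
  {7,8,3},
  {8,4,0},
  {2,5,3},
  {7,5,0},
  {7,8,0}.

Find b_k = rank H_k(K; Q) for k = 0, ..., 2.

b_0 = 1, b_1 = 1, b_2 = 0.

Order the vertices as 0 < 1 < 2 < 3 < 4 < 5 < 6 < 7 < 8. Listing each simplex with vertices in this order, K has dimension 2 with simplices:

  0-simplices (9): [0], [1], [2], [3], [4], [5], [6], [7], [8]
  1-simplices (27): (27 of them)
  2-simplices (18): [0,1,2], [0,1,4], [0,2,5], [0,4,8], [0,5,7], [0,7,8], [1,2,6], [1,3,6], [1,3,7], [1,4,7], [2,3,5], [2,3,8], [2,6,8], [3,5,6], [3,7,8], [4,5,6], [4,5,7], [4,6,8]

Hence C_0 ≅ Z^9, C_1 ≅ Z^27, C_2 ≅ Z^18.

Boundary ∂_1: C_1 → C_0 maps an edge to its endpoints' difference, ∂[p,q] = q − p. For instance
  ∂[1,7] = [7] − [1].
The 9×27 boundary matrix has rank 8 and Smith normal form diag(1,1,1,1,1,1,1,1).

∂_2: C_2 → C_1 maps a triangle to the signed sum of its edges. For instance
  ∂[2,6,8] = [6,8] − [2,8] + [2,6],
  ∂[0,1,2] = [1,2] − [0,2] + [0,1].
This gives a 27×18 integer matrix of rank 18; reducing to Smith normal form yields diagonal entries (1,1,1,1,1,1,1,1,1,1,1,1,1,1,1,1,1,2).

From H_k ≅ ker(∂_k) / im(∂_{k+1}) we obtain:

  H_0: rank C_0 − rank ∂_1 = 9 − 8 = 1, and the invariant factors of ∂_1 are all 1, so H_0 = Z.
  H_1: rank ker ∂_1 − rank ∂_2 = (27 − 8) − 18 = 1, and ∂_2 has invariant factor 2 > 1, so H_1 = Z ⊕ Z/2.
  H_2: rank ker ∂_2 − rank ∂_3 = (18 − 18) − 0 = 0, and there is no ∂_3, so H_2 = 0.

(K is a triangulation of the Klein bottle.)

Hence the Betti numbers are b_0 = 1, b_1 = 1, b_2 = 0.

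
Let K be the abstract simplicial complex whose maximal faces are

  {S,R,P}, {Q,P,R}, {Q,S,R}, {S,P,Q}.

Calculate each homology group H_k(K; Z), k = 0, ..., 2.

We work with the vertex ordering P < Q < R < S. The simplices of K, each written with vertices in increasing order, are:

  0-simplices (4): P, Q, R, S
  1-simplices (6): PQ, PR, PS, QR, QS, RS
  2-simplices (4): PQR, PQS, PRS, QRS

Hence C_0 ≅ Z^4, C_1 ≅ Z^6, C_2 ≅ Z^4.

The boundary map ∂_1: C_1 → C_0 is given by ∂[p,q] = [q] − [p].
As a 4×6 matrix over Z this has rank 3, with invariant factors (1,1,1).

The boundary map ∂_2: C_2 → C_1 acts by ∂[p,q,r] = [q,r] − [p,r] + [p,q]. For instance
  ∂QRS = RS − QS + QR,
  ∂PQS = QS − PS + PQ.
This gives a 6×4 integer matrix of rank 3; reducing to Smith normal form yields diagonal entries (1,1,1).

Computing H_k = (kernel of ∂_k) / (image of ∂_{k+1}):

  H_0: rank C_0 − rank ∂_1 = 4 − 3 = 1, and the invariant factors of ∂_1 are all 1, so H_0 = Z.
  H_1: rank ker ∂_1 − rank ∂_2 = (6 − 3) − 3 = 0, and the invariant factors of ∂_2 are all 1, so H_1 = 0.
  H_2: rank ker ∂_2 − rank ∂_3 = (4 − 3) − 0 = 1, and there is no ∂_3, so H_2 = Z.

As a check, the Euler characteristic is 4 − 6 + 4 = 2, which agrees with 1 − 0 + 1 = 2.

H_0 = Z,  H_1 = 0,  H_2 = Z.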